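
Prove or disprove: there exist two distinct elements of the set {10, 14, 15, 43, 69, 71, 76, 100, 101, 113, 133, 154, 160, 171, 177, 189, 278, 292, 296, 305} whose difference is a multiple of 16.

The pair (10, 154) works.

Reduce each element mod 16: 10↦10, 14↦14, 15↦15, 43↦11, 69↦5, 71↦7, 76↦12, 100↦4, 101↦5, 113↦1, 133↦5, 154↦10, 160↦0, 171↦11, 177↦1, 189↦13, 278↦6, 292↦4, 296↦8, 305↦1. The residue 10 repeats (at 10 and 154), and 154 − 10 = 144 = 9·16.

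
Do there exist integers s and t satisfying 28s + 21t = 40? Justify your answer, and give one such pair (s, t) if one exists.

Any value of 28s + 21t is a multiple of gcd(28, 21) = 7.
But 40 = 7·5 + 5, so 7 ∤ 40.
So the equation is unsolvable over ℤ.

No, no such integers exist.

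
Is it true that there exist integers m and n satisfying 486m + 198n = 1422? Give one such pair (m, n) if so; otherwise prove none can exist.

gcd(486, 198) = 18, and 18 divides 1422, so integer solutions exist.
Dividing through by 18 reduces the equation to 27m + 11n = 79.
Dividing repeatedly: 27 = 2·11 + 5, 11 = 2·5 + 1, 5 = 5·1 + 0.
Unwinding: 1 = 11 − 2·5 = 11 − 2·(27 − 2·11) = −2·27 + 5·11, i.e. 27·(-2) + 11·5 = 1.
Times 79: 27·(-158) + 11·395 = 79, so (-158, 395) solves it.
The general solution is m = -158 + 11k, n = 395 − 27k; taking k = 15 gives the smaller pair m = 7, n = -10.
Check: 486·7 + 198·(-10) = 3402 − 1980 = 1422. ✓

m = 7, n = -10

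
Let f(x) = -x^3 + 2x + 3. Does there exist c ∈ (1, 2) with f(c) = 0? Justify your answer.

f(1) = 4 and f(2) = -1, which have opposite signs.
As a polynomial, f is continuous on every closed interval.
So by the Intermediate Value Theorem there is a c strictly between 1 and 2 with f(c) = 0.

Yes, such a c exists.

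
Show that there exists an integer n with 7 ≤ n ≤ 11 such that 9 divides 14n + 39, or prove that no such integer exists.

At n = 7, 14·7 + 39 = 137 ≡ 2 (mod 9), and each step in n adds 14 ≡ 5 (mod 9), giving residues 2, 7, 3, 8, 4 for n = 7, 8, …, 11.
Since 0 is absent from this list, 9 ∤ 14n + 39 for every n with 7 ≤ n ≤ 11.

No, no such integer n in that range exists.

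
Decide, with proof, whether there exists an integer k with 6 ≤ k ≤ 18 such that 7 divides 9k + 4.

k = 12

k = 12 works, since 9·12 + 4 = 112 = 16·7.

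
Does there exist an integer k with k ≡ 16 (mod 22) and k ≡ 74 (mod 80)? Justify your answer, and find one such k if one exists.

k = 874

gcd(22, 80) = 2. A simultaneous solution exists iff 16 ≡ 74 (mod 2); here 16 mod 2 = 0 = 74 mod 2, so it does.
Put k = 16 + 22t, so we need 22t ≡ 58 (mod 80), equivalently (divide by 2) 11t ≡ 29 (mod 40).
To invert 11 modulo 40: 40 = 3·11 + 7, 11 = 1·7 + 4, 7 = 1·4 + 3, 4 = 1·3 + 1, 3 = 3·1 + 0, and unwinding, 1 = 4 − 1·3 = 4 − (7 − 1·4) = −7 + 2·4 = −7 + 2·(11 − 1·7) = 2·11 − 3·7 = 2·11 − 3·(40 − 3·11) = −3·40 + 11·11. Thus 11⁻¹ ≡ 11 (mod 40).
Therefore t ≡ 11·29 = 319 ≡ 39 (mod 40).
Then k = 16 + 22·39 = 874.
Check: 874 mod 22 = 16, 874 mod 80 = 74. ✓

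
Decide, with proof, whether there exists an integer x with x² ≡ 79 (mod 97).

x = 51

Take x = 51. Then 51² = 2601 = 26·97 + 79, so 51² ≡ 79 (mod 97).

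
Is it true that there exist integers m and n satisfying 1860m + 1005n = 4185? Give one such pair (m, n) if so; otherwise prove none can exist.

m = 19, n = -31

gcd(1860, 1005) = 15, and 15 divides 4185, so integer solutions exist.
Dividing through by 15 reduces the equation to 124m + 67n = 279.
Dividing repeatedly: 124 = 1·67 + 57, 67 = 1·57 + 10, 57 = 5·10 + 7, 10 = 1·7 + 3, 7 = 2·3 + 1, 3 = 3·1 + 0.
Back-substituting, 1 = 7 − 2·3 = 7 − 2·(10 − 1·7) = −2·10 + 3·7 = −2·10 + 3·(57 − 5·10) = 3·57 − 17·10 = 3·57 − 17·(67 − 1·57) = −17·67 + 20·57 = −17·67 + 20·(124 − 1·67) = 20·124 − 37·67; that is, 124·20 + 67·(-37) = 1.
Scaling by 279 gives the particular solution (m, n) = (5580, -10323).
Subtracting 83·67 from m and adding 83·124 to n gives the tidier solution (19, -31).
Check: 1860·19 + 1005·(-31) = 35340 − 31155 = 4185. ✓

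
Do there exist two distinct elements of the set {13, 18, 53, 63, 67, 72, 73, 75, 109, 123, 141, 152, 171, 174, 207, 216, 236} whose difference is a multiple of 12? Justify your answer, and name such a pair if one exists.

Yes: 13 and 73.

Both 13 and 73 leave remainder 1 on division by 12; their difference 60 = 5·12 is a multiple of 12.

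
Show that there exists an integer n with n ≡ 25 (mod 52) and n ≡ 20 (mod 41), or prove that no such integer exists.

n = 389

The moduli 52 and 41 are coprime, so by the Chinese Remainder Theorem a unique solution modulo 2132 exists.
Any solution of the first congruence is n = 25 + 52t; substituting into the second, 52t ≡ 20 − 25 ≡ 36 (mod 41).
52 ≡ 11 (mod 41), so this reads 11t ≡ 36 (mod 41). To invert 11 modulo 41: 41 = 3·11 + 8, 11 = 1·8 + 3, 8 = 2·3 + 2, 3 = 1·2 + 1, 2 = 2·1 + 0, and unwinding, 1 = 3 − 1·2 = 3 − (8 − 2·3) = −8 + 3·3 = −8 + 3·(11 − 1·8) = 3·11 − 4·8 = 3·11 − 4·(41 − 3·11) = −4·41 + 15·11. Thus 11⁻¹ ≡ 15 (mod 41).
Therefore t ≡ 15·36 = 540 ≡ 7 (mod 41).
With t = 7: n = 25 + 52·7 = 389.
Indeed 389 ≡ 25 (mod 52) and 389 ≡ 20 (mod 41).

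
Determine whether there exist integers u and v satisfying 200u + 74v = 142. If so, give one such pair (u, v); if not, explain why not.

Since gcd(200, 74) = 2 and 142 = 2·71, Bézout's identity guarantees a solution.
Dividing through by 2 reduces the equation to 100u + 37v = 71.
Run the Euclidean algorithm on 100 and 37: 100 = 2·37 + 26, 37 = 1·26 + 11, 26 = 2·11 + 4, 11 = 2·4 + 3, 4 = 1·3 + 1, 3 = 3·1 + 0.
Back-substituting, 1 = 4 − 1·3 = 4 − (11 − 2·4) = −11 + 3·4 = −11 + 3·(26 − 2·11) = 3·26 − 7·11 = 3·26 − 7·(37 − 1·26) = −7·37 + 10·26 = −7·37 + 10·(100 − 2·37) = 10·100 − 27·37; that is, 100·10 + 37·(-27) = 1.
Multiplying through by 71: u = 10·71 = 710, v = (-27)·71 = -1917 is a solution.
Shifting by a multiple of (37, −100) keeps it a solution: u = 710 − 19·37 = 7, v = -1917 + 19·100 = -17.
Check: 200·7 + 74·(-17) = 1400 − 1258 = 142. ✓

u = 7, v = -17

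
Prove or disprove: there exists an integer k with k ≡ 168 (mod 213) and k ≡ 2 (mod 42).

No such integer exists.

Reduce both congruences modulo 3, which divides 213 and 42: they say k ≡ 168 (mod 3) and k ≡ 2 (mod 3).
However 168 ≡ 0 and 2 ≡ 2 (mod 3), and 0 ≠ 2.
Therefore no such k exists.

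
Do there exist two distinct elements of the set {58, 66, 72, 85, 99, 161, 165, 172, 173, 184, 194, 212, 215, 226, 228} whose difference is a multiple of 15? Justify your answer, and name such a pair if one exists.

Reduce each element modulo 15: 58↦13, 66↦6, 72↦12, 85↦10, 99↦9, 161↦11, 165↦0, 172↦7, 173↦8, 184↦4, 194↦14, 212↦2, 215↦5, 226↦1, 228↦3.
No residue repeats among the 15 elements, so no pair has difference ≡ 0 (mod 15).

No, no such pair exists.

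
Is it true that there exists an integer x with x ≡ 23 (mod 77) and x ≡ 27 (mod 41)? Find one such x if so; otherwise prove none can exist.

x = 2487

Since 77 and 41 share no common factor, CRT says the pair of congruences has a solution (unique mod 3157).
Write x = 23 + 77t and require 23 + 77t ≡ 27 (mod 41), i.e. 77t ≡ 4 (mod 41).
77 ≡ 36 (mod 41), so this reads 36t ≡ 4 (mod 41). Since 36·8 = 288 = 7·41 + 1, the inverse of 36 mod 41 is 8.
Therefore t ≡ 8·4 = 32 (mod 41).
Taking t = 32 gives x = 23 + 77·32 = 2487.
Indeed 2487 ≡ 23 (mod 77) and 2487 ≡ 27 (mod 41).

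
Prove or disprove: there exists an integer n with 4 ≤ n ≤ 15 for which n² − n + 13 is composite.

At n = 12: 12² − 12 + 13 = 145 = 5·29, which is composite.

n = 12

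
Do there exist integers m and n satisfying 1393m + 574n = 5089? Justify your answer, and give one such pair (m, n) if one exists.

m = 77, n = -178

gcd(1393, 574) = 7, and 7 divides 5089, so integer solutions exist.
Dividing through by 7 reduces the equation to 199m + 82n = 727.
Run the Euclidean algorithm on 199 and 82: 199 = 2·82 + 35, 82 = 2·35 + 12, 35 = 2·12 + 11, 12 = 1·11 + 1, 11 = 11·1 + 0.
Back-substituting, 1 = 12 − 1·11 = 12 − (35 − 2·12) = −35 + 3·12 = −35 + 3·(82 − 2·35) = 3·82 − 7·35 = 3·82 − 7·(199 − 2·82) = −7·199 + 17·82; that is, 199·(-7) + 82·17 = 1.
Multiplying through by 727: m = (-7)·727 = -5089, n = 17·727 = 12359 is a solution.
The general solution is m = -5089 + 82k, n = 12359 − 199k; taking k = 63 gives the smaller pair m = 77, n = -178.
Check: 1393·77 + 574·(-178) = 107261 − 102172 = 5089. ✓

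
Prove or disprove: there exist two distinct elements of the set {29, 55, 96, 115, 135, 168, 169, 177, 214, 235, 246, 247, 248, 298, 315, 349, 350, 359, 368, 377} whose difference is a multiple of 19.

Both 55 and 169 leave remainder 17 on division by 19; their difference 114 = 6·19 is a multiple of 19.

55 and 169 are such a pair.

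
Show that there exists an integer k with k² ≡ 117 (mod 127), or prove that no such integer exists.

k = 25 works: 25² = 625, and 625 − 117 = 508 = 4·127.

k = 25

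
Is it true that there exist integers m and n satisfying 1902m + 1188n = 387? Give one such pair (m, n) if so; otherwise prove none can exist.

Any value of 1902m + 1188n is a multiple of gcd(1902, 1188) = 6.
However 387 leaves remainder 3 on division by 6.
Hence no integers m, n satisfy the equation.

No such integers exist.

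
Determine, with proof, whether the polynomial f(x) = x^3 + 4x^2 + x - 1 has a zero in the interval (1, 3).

f has no root in that interval.

f(1) = 5 and f(3) = 65, both positive, so a sign-change argument is unavailable; we show f keeps this sign on the whole interval.
Shift to the endpoint 1: with x = 1 + u (0 < u < 2), one computes f(1 + u) = u^3 + 7u^2 + 12u + 5.
All 4 nonzero coefficients of this polynomial in u are positive; hence for u > 0 the value is a sum of positive terms (the constant 5 among them).
So f is strictly positive on (1, 3); no root exists in the interval.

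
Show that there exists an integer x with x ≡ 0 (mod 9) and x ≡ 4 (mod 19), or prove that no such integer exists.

x = 99

Since 9 and 19 share no common factor, CRT says the pair of congruences has a solution (unique mod 171).
Write x = 0 + 9t and require 0 + 9t ≡ 4 (mod 19), i.e. 9t ≡ 4 (mod 19).
Since 9·17 = 153 = 8·19 + 1, the inverse of 9 mod 19 is 17.
Therefore t ≡ 17·4 = 68 ≡ 11 (mod 19).
Taking t = 11 gives x = 0 + 9·11 = 99.
Verify: 99 = 11·9 + 0 and 99 = 5·19 + 4. ✓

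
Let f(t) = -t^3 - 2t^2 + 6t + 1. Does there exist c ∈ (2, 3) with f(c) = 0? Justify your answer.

No.

f(2) = -3 and f(3) = -26, both negative, so a sign-change argument is unavailable; we show f keeps this sign on the whole interval.
Substitute t = 2 + u, where 0 < u < 1 on the interval. Expanding, f(2 + u) = -u^3 - 8u^2 - 14u - 3.
The nonzero coefficients here are all negative, so for u > 0 every term is negative (or zero), and the constant term -3 is strictly negative.
Therefore f(t) < 0 throughout (2, 3), and f has no zero there.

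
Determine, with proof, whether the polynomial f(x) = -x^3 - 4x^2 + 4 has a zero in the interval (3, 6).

f(3) = -59 and f(6) = -356, both negative, so a sign-change argument is unavailable; we show f keeps this sign on the whole interval.
Shift to the endpoint 3: with x = 3 + u (0 < u < 3), one computes f(3 + u) = -u^3 - 13u^2 - 51u - 59.
The nonzero coefficients here are all negative, so for u > 0 every term is negative (or zero), and the constant term -59 is strictly negative.
Therefore f(x) < 0 throughout (3, 6), and f has no zero there.

f has no root in that interval.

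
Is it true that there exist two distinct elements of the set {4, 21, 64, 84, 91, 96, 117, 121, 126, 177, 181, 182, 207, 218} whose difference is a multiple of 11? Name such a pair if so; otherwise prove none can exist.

64 mod 11 = 9 and 207 mod 11 = 9, so 207 − 64 = 143 = 13·11.

64 and 207 are such a pair.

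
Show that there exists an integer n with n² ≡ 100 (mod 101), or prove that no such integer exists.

Take n = 10. Then 10² = 100, and since 0 ≤ 100 < 101 this is already reduced: 10² ≡ 100 (mod 101).

n = 10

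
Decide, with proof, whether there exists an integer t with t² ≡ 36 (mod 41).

t = 35 works: 35² = 1225, and 1225 − 36 = 1189 = 29·41.

t = 35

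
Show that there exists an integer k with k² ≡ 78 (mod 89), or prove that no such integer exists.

k = 16

Take k = 16. Then 16² = 256 = 2·89 + 78, so 16² ≡ 78 (mod 89).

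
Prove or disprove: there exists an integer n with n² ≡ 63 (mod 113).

Take n = 96. Then 96² = 9216 = 81·113 + 63, so 96² ≡ 63 (mod 113).

n = 96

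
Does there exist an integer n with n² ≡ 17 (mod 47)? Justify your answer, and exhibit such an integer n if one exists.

n = 39 works: 39² = 1521, and 1521 − 17 = 1504 = 32·47.

n = 39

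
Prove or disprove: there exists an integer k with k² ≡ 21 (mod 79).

k = 69

k = 69 works: 69² = 4761, and 4761 − 21 = 4740 = 60·79.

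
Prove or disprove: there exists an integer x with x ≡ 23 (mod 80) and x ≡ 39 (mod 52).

x = 663

The moduli are not coprime: gcd(80, 52) = 4. Compatibility requires 4 ∣ (39 − 23) = 16, which holds, so solutions exist.
Put x = 23 + 80t, so we need 80t ≡ 16 (mod 52), equivalently (divide by 4) 20t ≡ 4 (mod 13).
20 ≡ 7 (mod 13), so this reads 7t ≡ 4 (mod 13). To invert 7 modulo 13: 13 = 1·7 + 6, 7 = 1·6 + 1, 6 = 6·1 + 0, and unwinding, 1 = 7 − 1·6 = 7 − (13 − 1·7) = −13 + 2·7. Thus 7⁻¹ ≡ 2 (mod 13).
Therefore t ≡ 2·4 = 8 (mod 13).
Then x = 23 + 80·8 = 663.
Check: 663 mod 80 = 23, 663 mod 52 = 39. ✓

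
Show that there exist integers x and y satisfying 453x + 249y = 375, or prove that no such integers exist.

x = 47, y = -84

gcd(453, 249) = 3, and 3 divides 375, so integer solutions exist.
Dividing through by 3 reduces the equation to 151x + 83y = 125.
Euclidean algorithm: 151 = 1·83 + 68, 83 = 1·68 + 15, 68 = 4·15 + 8, 15 = 1·8 + 7, 8 = 1·7 + 1, 7 = 7·1 + 0.
Back-substituting, 1 = 8 − 1·7 = 8 − (15 − 1·8) = −15 + 2·8 = −15 + 2·(68 − 4·15) = 2·68 − 9·15 = 2·68 − 9·(83 − 1·68) = −9·83 + 11·68 = −9·83 + 11·(151 − 1·83) = 11·151 − 20·83; that is, 151·11 + 83·(-20) = 1.
Times 125: 151·1375 + 83·(-2500) = 125, so (1375, -2500) solves it.
Shifting by a multiple of (83, −151) keeps it a solution: x = 1375 − 16·83 = 47, y = -2500 + 16·151 = -84.
Indeed 453·47 + 249·(-84) = 21291 − 20916 = 375.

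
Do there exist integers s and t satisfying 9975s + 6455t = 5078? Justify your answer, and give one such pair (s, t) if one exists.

gcd(9975, 6455) = 5, so every integer of the form 9975s + 6455t is a multiple of 5.
But 5078 = 5·1015 + 3, so 5 ∤ 5078.
So the equation is unsolvable over ℤ.

There are no such integers.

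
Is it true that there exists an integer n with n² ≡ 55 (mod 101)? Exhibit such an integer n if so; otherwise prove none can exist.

101 is prime, so by Euler's criterion 55 is a square mod 101 iff 55^((101−1)/2) = 55^50 ≡ 1 (mod 101).
Squaring successively (mod 101): 55^2 = 3025 ≡ 96; 55^4 ≡ 96² = 9216 ≡ 25; 55^8 ≡ 25² = 625 ≡ 19; 55^16 ≡ 19² = 361 ≡ 58; 55^32 ≡ 58² = 3364 ≡ 31.
Since 50 = 32 + 16 + 2, 55^50 ≡ 31 · 58 · 96; multiplying out mod 101: 31·58 = 1798 ≡ 81, then 81·96 = 7776 ≡ 100. Thus 55^50 ≡ 100 ≡ −1 (mod 101).
By Euler's criterion 55 is a quadratic non-residue mod 101: no n satisfies n² ≡ 55 (mod 101).

No such integer exists.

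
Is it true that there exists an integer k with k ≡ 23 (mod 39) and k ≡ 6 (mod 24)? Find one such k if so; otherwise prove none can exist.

No such integer exists.

Reduce both congruences modulo 3, which divides 39 and 24: they say k ≡ 23 (mod 3) and k ≡ 6 (mod 3).
These are incompatible: 23 − 6 = 17 is not divisible by 3.
Therefore no such k exists.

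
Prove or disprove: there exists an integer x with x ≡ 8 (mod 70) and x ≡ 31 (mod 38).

gcd(70, 38) = 2. If x ≡ 8 (mod 70) and x ≡ 31 (mod 38), then x ≡ 8 (mod 2) and x ≡ 31 (mod 2).
These are incompatible: 8 − 31 = -23 is not divisible by 2.
Hence the system has no solution.

No, no such integer exists.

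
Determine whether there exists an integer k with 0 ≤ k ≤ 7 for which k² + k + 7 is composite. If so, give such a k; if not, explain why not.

At k = 7: 7² + 7 + 7 = 63 = 3·21, which is composite.

k = 7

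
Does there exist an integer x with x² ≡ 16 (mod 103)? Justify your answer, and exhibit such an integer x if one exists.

x = 99

Take x = 99. Then 99² = 9801 = 95·103 + 16, so 99² ≡ 16 (mod 103).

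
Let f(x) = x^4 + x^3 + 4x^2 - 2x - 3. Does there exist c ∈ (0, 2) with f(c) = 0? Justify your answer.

f(0) = -3 and f(2) = 33, which have opposite signs.
Since f is a polynomial it is continuous on [0, 2].
By the Intermediate Value Theorem, f takes the value 0 somewhere in the open interval.

Yes, such a c exists.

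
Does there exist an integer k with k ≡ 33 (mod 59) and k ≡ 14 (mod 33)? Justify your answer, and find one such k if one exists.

gcd(59, 33) = 1, so the Chinese Remainder Theorem guarantees exactly one residue class mod 1947 satisfying both.
Write k = 33 + 59t and require 33 + 59t ≡ 14 (mod 33), i.e. 59t ≡ 14 (mod 33).
59 ≡ 26 (mod 33), so this reads 26t ≡ 14 (mod 33). Note 26·14 = 364 ≡ 1 (mod 33) (as 364 − 1 = 11·33), so 26⁻¹ ≡ 14.
Multiplying by 14: t ≡ 14·14 = 196 ≡ 31 (mod 33).
Taking t = 31 gives k = 33 + 59·31 = 1862.
Verify: 1862 = 31·59 + 33 and 1862 = 56·33 + 14. ✓

k = 1862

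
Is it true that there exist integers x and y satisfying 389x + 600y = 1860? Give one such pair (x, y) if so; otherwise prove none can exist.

389 and 600 are coprime, so 389x + 600y ranges over all of ℤ.
Dividing repeatedly: 600 = 1·389 + 211, 389 = 1·211 + 178, 211 = 1·178 + 33, 178 = 5·33 + 13, 33 = 2·13 + 7, 13 = 1·7 + 6, 7 = 1·6 + 1, 6 = 6·1 + 0.
Working back up the chain: 1 = 7 − 1·6 = 7 − (13 − 1·7) = −13 + 2·7 = −13 + 2·(33 − 2·13) = 2·33 − 5·13 = 2·33 − 5·(178 − 5·33) = −5·178 + 27·33 = −5·178 + 27·(211 − 1·178) = 27·211 − 32·178 = 27·211 − 32·(389 − 1·211) = −32·389 + 59·211 = −32·389 + 59·(600 − 1·389) = 59·600 − 91·389. So 389·(-91) + 600·59 = 1.
Times 1860: 389·(-169260) + 600·109740 = 1860, so (-169260, 109740) solves it.
The general solution is x = -169260 + 600k, y = 109740 − 389k; taking k = 283 gives the smaller pair x = 540, y = -347.
Indeed 389·540 + 600·(-347) = 210060 − 208200 = 1860.

x = 540, y = -347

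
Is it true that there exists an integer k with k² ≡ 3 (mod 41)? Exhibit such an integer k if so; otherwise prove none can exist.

Apply Euler's criterion with the prime 41: 3 is a quadratic residue iff 3^20 ≡ 1 (mod 41), and a non-residue iff it is ≡ −1.
Repeated squaring mod 41: 3^2 = 9 ≡ 9; 3^4 ≡ 9² = 81 ≡ 40; 3^8 ≡ 40² = 1600 ≡ 1; 3^16 ≡ 1² = 1 ≡ 1.
Since 20 = 16 + 4, 3^20 ≡ 1 · 40; multiplying out mod 41: 1·40 = 40 ≡ 40. Thus 3^20 ≡ 40 ≡ −1 (mod 41).
By Euler's criterion 3 is a quadratic non-residue mod 41: no k satisfies k² ≡ 3 (mod 41).

No such integer exists.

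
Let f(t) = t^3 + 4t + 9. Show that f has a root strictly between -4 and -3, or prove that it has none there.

f(-4) = -71 and f(-3) = -30, both negative.
f'(t) = 3t^2 + 4 has discriminant 0² − 4·3·4 = -48 < 0, so f' has no real roots and is positive for every real t.
Hence f is strictly increasing on ℝ, and in particular on [-4, -3]. A strictly monotone function with same-sign endpoint values stays negative on the whole interval, so f has no zero in (-4, -3).

No such root exists.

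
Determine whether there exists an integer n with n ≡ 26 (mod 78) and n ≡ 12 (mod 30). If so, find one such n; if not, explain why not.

There is no such integer.

gcd(78, 30) = 6. If n ≡ 26 (mod 78) and n ≡ 12 (mod 30), then n ≡ 26 (mod 6) and n ≡ 12 (mod 6).
But 26 mod 6 = 2 while 12 mod 6 = 0, a contradiction.
Hence the system has no solution.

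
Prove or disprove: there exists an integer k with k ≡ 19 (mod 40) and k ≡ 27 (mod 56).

k = 139

The moduli are not coprime: gcd(40, 56) = 8. Compatibility requires 8 ∣ (27 − 19) = 8, which holds, so solutions exist.
List candidates k ≡ 19 (mod 40): 19, 59, 99, 139. Modulo 56 these are 19, 3, 43, 27; 139 gives 27 as required.
Verify: 139 = 3·40 + 19 and 139 = 2·56 + 27. ✓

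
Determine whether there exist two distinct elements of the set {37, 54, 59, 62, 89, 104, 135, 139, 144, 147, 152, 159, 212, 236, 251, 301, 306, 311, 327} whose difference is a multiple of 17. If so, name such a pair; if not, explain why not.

37 and 54 are such a pair.

Both 37 and 54 leave remainder 3 on division by 17; their difference 17 = 1·17 is a multiple of 17.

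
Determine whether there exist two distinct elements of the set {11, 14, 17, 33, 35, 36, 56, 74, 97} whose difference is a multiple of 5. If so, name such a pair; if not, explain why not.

The pair (11, 36) works.

Reduce each element mod 5: 11↦1, 14↦4, 17↦2, 33↦3, 35↦0, 36↦1, 56↦1, 74↦4, 97↦2. The residue 1 repeats (at 11 and 36), and 36 − 11 = 25 = 5·5.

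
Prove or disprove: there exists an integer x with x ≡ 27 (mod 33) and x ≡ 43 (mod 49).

The moduli 33 and 49 are coprime, so by the Chinese Remainder Theorem a unique solution modulo 1617 exists.
Write x = 27 + 33t and require 27 + 33t ≡ 43 (mod 49), i.e. 33t ≡ 16 (mod 49).
Note 33·3 = 99 ≡ 1 (mod 49) (as 99 − 1 = 2·49), so 33⁻¹ ≡ 3.
Therefore t ≡ 3·16 = 48 (mod 49).
Taking t = 48 gives x = 27 + 33·48 = 1611.
Indeed 1611 ≡ 27 (mod 33) and 1611 ≡ 43 (mod 49).

x = 1611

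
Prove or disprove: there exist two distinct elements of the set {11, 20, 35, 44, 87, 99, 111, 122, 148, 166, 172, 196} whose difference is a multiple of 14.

No, no such pair exists.

Reduce each element modulo 14: 11↦11, 20↦6, 35↦7, 44↦2, 87↦3, 99↦1, 111↦13, 122↦10, 148↦8, 166↦12, 172↦4, 196↦0.
All 12 residues are distinct, so no two elements differ by a multiple of 14.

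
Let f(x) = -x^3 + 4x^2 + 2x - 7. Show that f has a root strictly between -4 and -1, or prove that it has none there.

f(-4) = 113 and f(-1) = -4, which have opposite signs.
As a polynomial, f is continuous on every closed interval.
By the Intermediate Value Theorem f must vanish at some point of (-4, -1).

Yes, f has a root in the interval.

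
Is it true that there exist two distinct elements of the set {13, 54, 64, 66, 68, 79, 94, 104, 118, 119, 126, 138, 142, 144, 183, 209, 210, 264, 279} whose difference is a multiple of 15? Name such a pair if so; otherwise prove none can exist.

Yes: 13 and 118.

13 mod 15 = 13 and 118 mod 15 = 13, so 118 − 13 = 105 = 7·15.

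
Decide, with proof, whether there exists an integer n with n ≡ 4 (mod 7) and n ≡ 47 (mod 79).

Since 7 and 79 share no common factor, CRT says the pair of congruences has a solution (unique mod 553).
Write n = 4 + 7t and require 4 + 7t ≡ 47 (mod 79), i.e. 7t ≡ 43 (mod 79).
Invert 7 mod 79 by the Euclidean algorithm: 79 = 11·7 + 2, 7 = 3·2 + 1, 2 = 2·1 + 0; back-substituting, 1 = 7 − 3·2 = 7 − 3·(79 − 11·7) = −3·79 + 34·7. Hence 7·34 ≡ 1, so 7⁻¹ ≡ 34 (mod 79).
Therefore t ≡ 34·43 = 1462 ≡ 40 (mod 79).
With t = 40: n = 4 + 7·40 = 284.
Verify: 284 = 40·7 + 4 and 284 = 3·79 + 47. ✓

n = 284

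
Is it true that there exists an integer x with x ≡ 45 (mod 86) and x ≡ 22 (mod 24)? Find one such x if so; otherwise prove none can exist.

Both moduli are multiples of 2 = gcd(86, 24), so any solution would satisfy x ≡ 45 and x ≡ 22 modulo 2 simultaneously.
But 45 mod 2 = 1 while 22 mod 2 = 0, a contradiction.
So no integer satisfies both congruences.

No, no such integer exists.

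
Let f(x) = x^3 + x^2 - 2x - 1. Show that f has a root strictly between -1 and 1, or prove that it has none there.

f(-1) = 1 and f(1) = -1, which have opposite signs.
As a polynomial, f is continuous on every closed interval.
By the Intermediate Value Theorem, f takes the value 0 somewhere in the open interval.

Such a root exists.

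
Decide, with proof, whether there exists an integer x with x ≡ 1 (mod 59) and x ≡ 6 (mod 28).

x = 650

gcd(59, 28) = 1, so the Chinese Remainder Theorem guarantees exactly one residue class mod 1652 satisfying both.
Any solution of the first congruence is x = 1 + 59t; substituting into the second, 59t ≡ 6 − 1 ≡ 5 (mod 28).
59 ≡ 3 (mod 28), so this reads 3t ≡ 5 (mod 28). Since 3·19 = 57 = 2·28 + 1, the inverse of 3 mod 28 is 19.
Multiplying by 19: t ≡ 19·5 = 95 ≡ 11 (mod 28).
Taking t = 11 gives x = 1 + 59·11 = 650.
Indeed 650 ≡ 1 (mod 59) and 650 ≡ 6 (mod 28).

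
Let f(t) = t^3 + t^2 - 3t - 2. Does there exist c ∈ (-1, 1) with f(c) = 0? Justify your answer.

f(-1) = 1 and f(1) = -3, which have opposite signs.
As a polynomial, f is continuous on every closed interval.
So by the Intermediate Value Theorem there is a c strictly between -1 and 1 with f(c) = 0.

Yes, f has a root in the interval.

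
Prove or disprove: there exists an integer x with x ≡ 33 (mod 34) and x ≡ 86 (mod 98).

Reduce both congruences modulo 2, which divides 34 and 98: they say x ≡ 33 (mod 2) and x ≡ 86 (mod 2).
These are incompatible: 33 − 86 = -53 is not divisible by 2.
Hence the system has no solution.

No such integer exists.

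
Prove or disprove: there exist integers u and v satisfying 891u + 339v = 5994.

u = 17, v = -27

Since gcd(891, 339) = 3 and 5994 = 3·1998, Bézout's identity guarantees a solution.
Dividing through by 3 reduces the equation to 297u + 113v = 1998.
Dividing repeatedly: 297 = 2·113 + 71, 113 = 1·71 + 42, 71 = 1·42 + 29, 42 = 1·29 + 13, 29 = 2·13 + 3, 13 = 4·3 + 1, 3 = 3·1 + 0.
Working back up the chain: 1 = 13 − 4·3 = 13 − 4·(29 − 2·13) = −4·29 + 9·13 = −4·29 + 9·(42 − 1·29) = 9·42 − 13·29 = 9·42 − 13·(71 − 1·42) = −13·71 + 22·42 = −13·71 + 22·(113 − 1·71) = 22·113 − 35·71 = 22·113 − 35·(297 − 2·113) = −35·297 + 92·113. So 297·(-35) + 113·92 = 1.
Multiplying through by 1998: u = (-35)·1998 = -69930, v = 92·1998 = 183816 is a solution.
The general solution is u = -69930 + 113k, v = 183816 − 297k; taking k = 619 gives the smaller pair u = 17, v = -27.
Indeed 891·17 + 339·(-27) = 15147 − 9153 = 5994.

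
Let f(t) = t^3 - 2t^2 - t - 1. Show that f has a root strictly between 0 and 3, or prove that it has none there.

Such a root exists.

f(0) = -1 and f(3) = 5, which have opposite signs.
Since f is a polynomial it is continuous on [0, 3].
By the Intermediate Value Theorem, f takes the value 0 somewhere in the open interval.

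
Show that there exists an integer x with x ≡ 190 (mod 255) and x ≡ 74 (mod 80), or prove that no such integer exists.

Both moduli are multiples of 5 = gcd(255, 80), so any solution would satisfy x ≡ 190 and x ≡ 74 modulo 5 simultaneously.
However 190 ≡ 0 and 74 ≡ 4 (mod 5), and 0 ≠ 4.
Hence the system has no solution.

There is no such integer.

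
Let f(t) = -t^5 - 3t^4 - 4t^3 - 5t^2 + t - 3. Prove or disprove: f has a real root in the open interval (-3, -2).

Such a root exists.

f(-3) = 57 and f(-2) = -9, which have opposite signs.
f is continuous everywhere (it is a polynomial), in particular on [-3, -2].
By the Intermediate Value Theorem, f takes the value 0 somewhere in the open interval.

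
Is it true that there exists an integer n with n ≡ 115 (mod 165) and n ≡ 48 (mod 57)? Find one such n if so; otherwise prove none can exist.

Both moduli are multiples of 3 = gcd(165, 57), so any solution would satisfy n ≡ 115 and n ≡ 48 modulo 3 simultaneously.
These are incompatible: 115 − 48 = 67 is not divisible by 3.
So no integer satisfies both congruences.

No such integer exists.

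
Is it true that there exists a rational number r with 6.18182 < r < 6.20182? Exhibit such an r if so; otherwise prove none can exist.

Multiplying by 5: 5·6.18182 = 30.90910 and 5·6.20182 = 31.00910, so the integer 31 lies strictly between them.
So r = 31/5 works: it is a ratio of integers, and dividing 5·6.18182 < 31 < 5·6.20182 through by 5 gives 6.18182 < 31/5 < 6.20182.

r = 31/5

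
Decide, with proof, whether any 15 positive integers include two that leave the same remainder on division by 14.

Partition the integers by their residue mod 14; there are 14 classes.
Placing 15 integers into 14 classes, some class receives at least two — say a and b.
That is, a and b leave the same remainder on division by 14, as claimed.

Yes.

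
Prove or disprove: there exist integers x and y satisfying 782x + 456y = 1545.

No, no such integers exist.

gcd(782, 456) = 2, so every integer of the form 782x + 456y is a multiple of 2.
But 1545 is not a multiple of 2 (it leaves remainder 1).
Hence no integers x, y satisfy the equation.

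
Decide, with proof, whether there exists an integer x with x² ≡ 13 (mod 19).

Computing x² mod 19 for x = 0, 1, …, 9 (enough, by the symmetry x ↦ 19 − x) gives 0, 1, 4, 9, 16, 6, 17, 11, 7, 5.
The set of squares mod 19 is therefore {0, 1, 4, 5, 6, 7, 9, 11, 16, 17}, which does not contain 13.
Therefore x² ≡ 13 (mod 19) has no solution.

No such integer exists.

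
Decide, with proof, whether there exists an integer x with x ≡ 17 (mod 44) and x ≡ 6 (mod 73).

x = 809

gcd(44, 73) = 1, so the Chinese Remainder Theorem guarantees exactly one residue class mod 3212 satisfying both.
Any solution of the first congruence is x = 17 + 44t; substituting into the second, 44t ≡ 6 − 17 ≡ 62 (mod 73).
Since 44·5 = 220 = 3·73 + 1, the inverse of 44 mod 73 is 5.
Therefore t ≡ 5·62 = 310 ≡ 18 (mod 73).
Taking t = 18 gives x = 17 + 44·18 = 809.
Verify: 809 = 18·44 + 17 and 809 = 11·73 + 6. ✓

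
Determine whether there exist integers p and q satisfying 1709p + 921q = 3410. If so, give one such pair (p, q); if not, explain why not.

Since gcd(1709, 921) = 1, every integer is an integer combination of 1709 and 921.
Dividing repeatedly: 1709 = 1·921 + 788, 921 = 1·788 + 133, 788 = 5·133 + 123, 133 = 1·123 + 10, 123 = 12·10 + 3, 10 = 3·3 + 1, 3 = 3·1 + 0.
Back-substituting, 1 = 10 − 3·3 = 10 − 3·(123 − 12·10) = −3·123 + 37·10 = −3·123 + 37·(133 − 1·123) = 37·133 − 40·123 = 37·133 − 40·(788 − 5·133) = −40·788 + 237·133 = −40·788 + 237·(921 − 1·788) = 237·921 − 277·788 = 237·921 − 277·(1709 − 1·921) = −277·1709 + 514·921; that is, 1709·(-277) + 921·514 = 1.
Times 3410: 1709·(-944570) + 921·1752740 = 3410, so (-944570, 1752740) solves it.
Adding 1026·921 to p and subtracting 1026·1709 from q gives the tidier solution (376, -694).
Check: 1709·376 + 921·(-694) = 642584 − 639174 = 3410. ✓

p = 376, q = -694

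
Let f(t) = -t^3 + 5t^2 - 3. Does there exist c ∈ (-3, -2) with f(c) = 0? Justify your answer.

The endpoint values f(-3) = 69 and f(-2) = 25 are both positive. Claim: f(t) > 0 for every t in (-3, -2).
Substitute t = -2 − u, where 0 < u < 1 on the interval. Expanding, f(-2 − u) = u^3 + 11u^2 + 32u + 25.
All 4 nonzero coefficients of this polynomial in u are positive; hence for u > 0 the value is a sum of positive terms (the constant 25 among them).
Therefore f(t) > 0 throughout (-3, -2), and f has no zero there.

f has no root in that interval.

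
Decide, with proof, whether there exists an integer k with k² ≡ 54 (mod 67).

Take k = 11. Then 11² = 121 = 1·67 + 54, so 11² ≡ 54 (mod 67).

k = 11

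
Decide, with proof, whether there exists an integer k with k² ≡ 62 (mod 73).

Apply Euler's criterion with the prime 73: 62 is a quadratic residue iff 62^36 ≡ 1 (mod 73), and a non-residue iff it is ≡ −1.
Squaring successively (mod 73): 62^2 = 3844 ≡ 48; 62^4 ≡ 48² = 2304 ≡ 41; 62^8 ≡ 41² = 1681 ≡ 2; 62^16 ≡ 2² = 4 ≡ 4; 62^32 ≡ 4² = 16 ≡ 16.
Since 36 = 32 + 4, 62^36 ≡ 16 · 41; multiplying out mod 73: 16·41 = 656 ≡ 72. Thus 62^36 ≡ 72 ≡ −1 (mod 73).
The value −1 means 62 is a non-residue modulo 73, so k² ≡ 62 (mod 73) is impossible.

No such integer exists.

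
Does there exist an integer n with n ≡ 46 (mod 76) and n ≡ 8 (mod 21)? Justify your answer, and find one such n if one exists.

Since 76 and 21 share no common factor, CRT says the pair of congruences has a solution (unique mod 1596).
Write n = 46 + 76t and require 46 + 76t ≡ 8 (mod 21), i.e. 76t ≡ 4 (mod 21).
76 ≡ 13 (mod 21), so this reads 13t ≡ 4 (mod 21). Since 13·13 = 169 = 8·21 + 1, the inverse of 13 mod 21 is 13.
Multiplying by 13: t ≡ 13·4 = 52 ≡ 10 (mod 21).
With t = 10: n = 46 + 76·10 = 806.
Check: 806 mod 76 = 46, 806 mod 21 = 8. ✓

n = 806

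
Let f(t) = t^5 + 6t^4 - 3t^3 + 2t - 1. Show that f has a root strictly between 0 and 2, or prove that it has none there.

f(0) = -1 and f(2) = 107, which have opposite signs.
f is continuous everywhere (it is a polynomial), in particular on [0, 2].
By the Intermediate Value Theorem, f takes the value 0 somewhere in the open interval.

Yes, f has a root in the interval.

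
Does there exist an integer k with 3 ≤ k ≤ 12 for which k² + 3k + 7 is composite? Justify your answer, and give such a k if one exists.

k = 7

At k = 7: 7² + 3·7 + 7 = 77 = 7·11, which is composite.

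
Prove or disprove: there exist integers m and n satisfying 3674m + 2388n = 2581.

Any value of 3674m + 2388n is a multiple of gcd(3674, 2388) = 2.
However 2581 leaves remainder 1 on division by 2.
So the equation is unsolvable over ℤ.

No, no such integers exist.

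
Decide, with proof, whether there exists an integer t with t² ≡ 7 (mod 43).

Apply Euler's criterion with the prime 43: 7 is a quadratic residue iff 7^21 ≡ 1 (mod 43), and a non-residue iff it is ≡ −1.
Repeated squaring mod 43: 7^2 = 49 ≡ 6; 7^4 ≡ 6² = 36 ≡ 36; 7^8 ≡ 36² = 1296 ≡ 6; 7^16 ≡ 6² = 36 ≡ 36.
Since 21 = 16 + 4 + 1, 7^21 ≡ 36 · 36 · 7; multiplying out mod 43: 36·36 = 1296 ≡ 6, then 6·7 = 42 ≡ 42. Thus 7^21 ≡ 42 ≡ −1 (mod 43).
By Euler's criterion 7 is a quadratic non-residue mod 43: no t satisfies t² ≡ 7 (mod 43).

No, no such integer exists.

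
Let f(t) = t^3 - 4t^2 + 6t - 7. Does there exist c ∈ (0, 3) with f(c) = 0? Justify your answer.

Yes, such a c exists.

f(0) = -7 and f(3) = 2, which have opposite signs.
Since f is a polynomial it is continuous on [0, 3].
The Intermediate Value Theorem then guarantees some c ∈ (0, 3) with f(c) = 0.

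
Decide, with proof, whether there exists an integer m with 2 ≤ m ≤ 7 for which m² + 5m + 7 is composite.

m = 5

At m = 5: 5² + 5·5 + 7 = 57 = 3·19, which is composite.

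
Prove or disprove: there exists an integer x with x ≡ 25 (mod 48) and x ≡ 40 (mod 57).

x = 553

The moduli are not coprime: gcd(48, 57) = 3. Compatibility requires 3 ∣ (40 − 25) = 15, which holds, so solutions exist.
Write x = 25 + 48t. Then 48t ≡ 40 − 25 ≡ 15 (mod 57); dividing through by 3 gives 16t ≡ 5 (mod 19).
Since 16·6 = 96 = 5·19 + 1, the inverse of 16 mod 19 is 6.
Multiplying by 6: t ≡ 6·5 = 30 ≡ 11 (mod 19).
Then x = 25 + 48·11 = 553.
Verify: 553 = 11·48 + 25 and 553 = 9·57 + 40. ✓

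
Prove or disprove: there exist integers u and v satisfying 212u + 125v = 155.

u = 65, v = -109

Since gcd(212, 125) = 1, every integer is an integer combination of 212 and 125.
Dividing repeatedly: 212 = 1·125 + 87, 125 = 1·87 + 38, 87 = 2·38 + 11, 38 = 3·11 + 5, 11 = 2·5 + 1, 5 = 5·1 + 0.
Working back up the chain: 1 = 11 − 2·5 = 11 − 2·(38 − 3·11) = −2·38 + 7·11 = −2·38 + 7·(87 − 2·38) = 7·87 − 16·38 = 7·87 − 16·(125 − 1·87) = −16·125 + 23·87 = −16·125 + 23·(212 − 1·125) = 23·212 − 39·125. So 212·23 + 125·(-39) = 1.
Times 155: 212·3565 + 125·(-6045) = 155, so (3565, -6045) solves it.
The general solution is u = 3565 + 125k, v = -6045 − 212k; taking k = -28 gives the smaller pair u = 65, v = -109.
Indeed 212·65 + 125·(-109) = 13780 − 13625 = 155.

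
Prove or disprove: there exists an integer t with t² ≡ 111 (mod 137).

137 is prime, so by Euler's criterion 111 is a square mod 137 iff 111^((137−1)/2) = 111^68 ≡ 1 (mod 137).
Squaring successively (mod 137): 111^2 = 12321 ≡ 128; 111^4 ≡ 128² = 16384 ≡ 81; 111^8 ≡ 81² = 6561 ≡ 122; 111^16 ≡ 122² = 14884 ≡ 88; 111^32 ≡ 88² = 7744 ≡ 72; 111^64 ≡ 72² = 5184 ≡ 115.
Since 68 = 64 + 4, 111^68 ≡ 115 · 81; multiplying out mod 137: 115·81 = 9315 ≡ 136. Thus 111^68 ≡ 136 ≡ −1 (mod 137).
The value −1 means 111 is a non-residue modulo 137, so t² ≡ 111 (mod 137) is impossible.

No, no such integer exists.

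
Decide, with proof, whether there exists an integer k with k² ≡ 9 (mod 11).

Take k = 3. Then 3² = 9, and since 0 ≤ 9 < 11 this is already reduced: 3² ≡ 9 (mod 11).

k = 3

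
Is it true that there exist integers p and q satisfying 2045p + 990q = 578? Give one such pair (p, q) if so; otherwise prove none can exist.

Any value of 2045p + 990q is a multiple of gcd(2045, 990) = 5.
But 578 is not a multiple of 5 (it leaves remainder 3).
Therefore 2045p + 990q = 578 has no solution in integers.

There are no such integers.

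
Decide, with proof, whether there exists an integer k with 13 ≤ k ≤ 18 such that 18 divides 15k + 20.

The values of 15k + 20 for k = 13, 14, …, 18 are 215, 230, 245, 260, 275, 290; reduced mod 18 these are 17, 14, 11, 8, 5, 2.
None is 0, so 18 never divides 15k + 20 on this range.

No such integer k in that range exists.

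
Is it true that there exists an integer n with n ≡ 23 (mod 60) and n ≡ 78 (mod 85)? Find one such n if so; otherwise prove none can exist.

n = 503

Here gcd(60, 85) = 5, and both 23 and 78 leave remainder 3 mod 5, so the system is consistent.
Write n = 23 + 60t. Then 60t ≡ 78 − 23 ≡ 55 (mod 85); dividing through by 5 gives 12t ≡ 11 (mod 17).
Note 12·10 = 120 ≡ 1 (mod 17) (as 120 − 1 = 7·17), so 12⁻¹ ≡ 10.
Multiplying by 10: t ≡ 10·11 = 110 ≡ 8 (mod 17).
Then n = 23 + 60·8 = 503.
Verify: 503 = 8·60 + 23 and 503 = 5·85 + 78. ✓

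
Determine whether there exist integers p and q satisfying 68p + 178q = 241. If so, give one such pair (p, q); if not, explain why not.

Any value of 68p + 178q is a multiple of gcd(68, 178) = 2.
However 241 leaves remainder 1 on division by 2.
Hence no integers p, q satisfy the equation.

No such integers exist.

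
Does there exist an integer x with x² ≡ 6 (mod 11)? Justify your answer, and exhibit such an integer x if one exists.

No such integer exists.

Computing x² mod 11 for x = 0, 1, …, 5 (enough, by the symmetry x ↦ 11 − x) gives 0, 1, 4, 9, 5, 3.
So the quadratic residues mod 11 are {0, 1, 3, 4, 5, 9}, and 6 is not among them.
Hence no integer x has x² ≡ 6 (mod 11).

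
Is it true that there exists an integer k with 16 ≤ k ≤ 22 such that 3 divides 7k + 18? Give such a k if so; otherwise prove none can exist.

k = 18

k = 18 works, since 7·18 + 18 = 144 = 48·3.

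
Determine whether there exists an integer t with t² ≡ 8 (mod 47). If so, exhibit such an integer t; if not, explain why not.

t = 33

t = 33 works: 33² = 1089, and 1089 − 8 = 1081 = 23·47.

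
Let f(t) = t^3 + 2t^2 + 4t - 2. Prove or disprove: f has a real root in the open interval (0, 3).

f(0) = -2 and f(3) = 55, which have opposite signs.
As a polynomial, f is continuous on every closed interval.
By the Intermediate Value Theorem f must vanish at some point of (0, 3).

Such a root exists.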